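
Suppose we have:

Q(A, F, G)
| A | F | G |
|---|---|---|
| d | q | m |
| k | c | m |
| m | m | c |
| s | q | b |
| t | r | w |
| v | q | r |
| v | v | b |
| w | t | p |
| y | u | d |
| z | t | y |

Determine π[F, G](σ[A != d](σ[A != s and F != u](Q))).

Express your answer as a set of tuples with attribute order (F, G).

Filtering on A != s and F != u leaves {(d, q, m), (k, c, m), (m, m, c), (t, r, w), (v, q, r), (v, v, b), (w, t, p), (z, t, y)}.
Filtering on A != d leaves {(k, c, m), (m, m, c), (t, r, w), (v, q, r), (v, v, b), (w, t, p), (z, t, y)}.
Keep only column(s) F, G: {(c, m), (m, c), (q, r), (r, w), (t, p), (t, y), (v, b)}

{(c, m), (m, c), (q, r), (r, w), (t, p), (t, y), (v, b)}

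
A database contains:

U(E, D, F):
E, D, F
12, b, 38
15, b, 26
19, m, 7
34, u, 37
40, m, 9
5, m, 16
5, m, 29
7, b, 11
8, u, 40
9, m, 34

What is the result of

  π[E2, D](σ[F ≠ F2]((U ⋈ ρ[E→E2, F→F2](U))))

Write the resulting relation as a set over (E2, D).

{(12, b), (15, b), (19, m), (34, u), (40, m), (5, m), (7, b), (8, u), (9, m)}

ρ[E→E2, F→F2]: schema becomes (E2, D, F2); tuples unchanged.
Joining U and ρ[E→E2, F→F2](U) on D yields {(12, b, 38, 12, 38), (12, b, 38, 15, 26), (12, b, 38, 7, 11), (15, b, 26, 12, 38), (15, b, 26, 15, 26), (15, b, 26, 7, 11), (19, m, 7, 19, 7), (19, m, 7, 40, 9), (19, m, 7, 5, 16), (19, m, 7, 5, 29), (19, m, 7, 9, 34), (34, u, 37, 34, 37), (34, u, 37, 8, 40), (40, m, 9, 19, 7), (40, m, 9, 40, 9), (40, m, 9, 5, 16), (40, m, 9, 5, 29), (40, m, 9, 9, 34), (5, m, 16, 19, 7), (5, m, 16, 40, 9), (5, m, 16, 5, 16), (5, m, 16, 5, 29), (5, m, 16, 9, 34), (5, m, 29, 19, 7), (5, m, 29, 40, 9), (5, m, 29, 5, 16), (5, m, 29, 5, 29), (5, m, 29, 9, 34), (7, b, 11, 12, 38), (7, b, 11, 15, 26), (7, b, 11, 7, 11), (8, u, 40, 34, 37), (8, u, 40, 8, 40), (9, m, 34, 19, 7), (9, m, 34, 40, 9), (9, m, 34, 5, 16), (9, m, 34, 5, 29), (9, m, 34, 9, 34)}.
Selection F ≠ F2: {(12, b, 38, 15, 26), (12, b, 38, 7, 11), (15, b, 26, 12, 38), (15, b, 26, 7, 11), (19, m, 7, 40, 9), (19, m, 7, 5, 16), (19, m, 7, 5, 29), (19, m, 7, 9, 34), (34, u, 37, 8, 40), (40, m, 9, 19, 7), (40, m, 9, 5, 16), (40, m, 9, 5, 29), (40, m, 9, 9, 34), (5, m, 16, 19, 7), (5, m, 16, 40, 9), (5, m, 16, 5, 29), (5, m, 16, 9, 34), (5, m, 29, 19, 7), (5, m, 29, 40, 9), (5, m, 29, 5, 16), (5, m, 29, 9, 34), (7, b, 11, 12, 38), (7, b, 11, 15, 26), (8, u, 40, 34, 37), (9, m, 34, 19, 7), (9, m, 34, 40, 9), (9, m, 34, 5, 16), (9, m, 34, 5, 29)}
Projecting to E2, D (19 duplicate(s) eliminated): {(12, b), (15, b), (19, m), (34, u), (40, m), (5, m), (7, b), (8, u), (9, m)}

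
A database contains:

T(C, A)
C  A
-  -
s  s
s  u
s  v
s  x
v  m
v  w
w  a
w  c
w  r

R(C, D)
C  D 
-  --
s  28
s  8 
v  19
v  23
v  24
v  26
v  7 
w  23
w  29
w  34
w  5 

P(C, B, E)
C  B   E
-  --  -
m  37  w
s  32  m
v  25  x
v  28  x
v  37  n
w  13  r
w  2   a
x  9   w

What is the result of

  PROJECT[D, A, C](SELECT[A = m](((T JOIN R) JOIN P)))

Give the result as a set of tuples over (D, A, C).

{(19, m, v), (23, m, v), (24, m, v), (26, m, v), (7, m, v)}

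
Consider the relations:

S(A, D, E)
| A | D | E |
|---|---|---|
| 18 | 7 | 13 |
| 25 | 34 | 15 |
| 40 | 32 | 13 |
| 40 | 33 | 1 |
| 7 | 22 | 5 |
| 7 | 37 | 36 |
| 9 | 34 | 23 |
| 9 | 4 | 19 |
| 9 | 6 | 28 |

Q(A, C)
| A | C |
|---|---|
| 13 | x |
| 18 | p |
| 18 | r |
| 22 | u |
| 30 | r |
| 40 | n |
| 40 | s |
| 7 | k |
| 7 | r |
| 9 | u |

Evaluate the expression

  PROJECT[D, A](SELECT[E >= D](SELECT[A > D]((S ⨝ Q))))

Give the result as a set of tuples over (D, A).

{(4, 9), (6, 9), (7, 18)}

Joining S and Q on A yields {(18, 7, 13, p), (18, 7, 13, r), (40, 32, 13, n), (40, 32, 13, s), (40, 33, 1, n), (40, 33, 1, s), (7, 22, 5, k), (7, 22, 5, r), (7, 37, 36, k), (7, 37, 36, r), (9, 34, 23, u), (9, 4, 19, u), (9, 6, 28, u)}.
σ[A > D]: keep tuples satisfying A > D → {(18, 7, 13, p), (18, 7, 13, r), (40, 32, 13, n), (40, 32, 13, s), (40, 33, 1, n), (40, 33, 1, s), (9, 4, 19, u), (9, 6, 28, u)}
σ[E >= D]: keep tuples satisfying E >= D → {(18, 7, 13, p), (18, 7, 13, r), (9, 4, 19, u), (9, 6, 28, u)}
Keep only column(s) D, A (1 duplicate(s) eliminated): {(4, 9), (6, 9), (7, 18)}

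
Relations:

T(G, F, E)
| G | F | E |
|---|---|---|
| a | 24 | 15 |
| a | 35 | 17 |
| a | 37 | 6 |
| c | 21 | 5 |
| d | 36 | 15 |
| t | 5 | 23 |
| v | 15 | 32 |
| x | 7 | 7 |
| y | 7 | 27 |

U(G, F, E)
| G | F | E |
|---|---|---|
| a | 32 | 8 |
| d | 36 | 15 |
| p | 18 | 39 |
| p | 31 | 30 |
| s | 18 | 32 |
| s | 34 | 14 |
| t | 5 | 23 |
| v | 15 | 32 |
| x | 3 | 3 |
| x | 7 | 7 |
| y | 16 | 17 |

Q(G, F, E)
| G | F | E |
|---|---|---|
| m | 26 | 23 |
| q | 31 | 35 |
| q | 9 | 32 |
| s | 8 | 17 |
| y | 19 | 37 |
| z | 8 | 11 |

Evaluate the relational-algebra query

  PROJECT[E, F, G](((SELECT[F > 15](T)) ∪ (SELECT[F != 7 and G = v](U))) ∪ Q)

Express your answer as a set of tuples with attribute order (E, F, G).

{(11, 8, z), (15, 24, a), (15, 36, d), (17, 35, a), (17, 8, s), (23, 26, m), (32, 15, v), (32, 9, q), (35, 31, q), (37, 19, y), (5, 21, c), (6, 37, a)}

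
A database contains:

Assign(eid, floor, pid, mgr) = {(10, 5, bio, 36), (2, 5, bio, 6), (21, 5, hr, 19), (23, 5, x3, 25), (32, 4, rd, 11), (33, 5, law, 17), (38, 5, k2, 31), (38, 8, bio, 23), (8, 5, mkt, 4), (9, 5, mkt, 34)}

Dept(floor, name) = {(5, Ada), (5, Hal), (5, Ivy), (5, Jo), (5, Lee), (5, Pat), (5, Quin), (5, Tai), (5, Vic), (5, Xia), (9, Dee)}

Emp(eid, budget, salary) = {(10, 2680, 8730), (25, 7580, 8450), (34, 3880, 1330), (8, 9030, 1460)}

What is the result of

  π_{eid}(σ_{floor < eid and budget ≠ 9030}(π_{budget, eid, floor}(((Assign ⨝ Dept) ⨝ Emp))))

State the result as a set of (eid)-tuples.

{10}

Joining Assign and Dept on floor yields {(10, 5, bio, 36, Ada), (10, 5, bio, 36, Hal), (10, 5, bio, 36, Ivy), (10, 5, bio, 36, Jo), (10, 5, bio, 36, Lee), (10, 5, bio, 36, Pat), (10, 5, bio, 36, Quin), (10, 5, bio, 36, Tai), (10, 5, bio, 36, Vic), (10, 5, bio, 36, Xia), (2, 5, bio, 6, Ada), (2, 5, bio, 6, Hal), (2, 5, bio, 6, Ivy), (2, 5, bio, 6, Jo), (2, 5, bio, 6, Lee), (2, 5, bio, 6, Pat), (2, 5, bio, 6, Quin), (2, 5, bio, 6, Tai), (2, 5, bio, 6, Vic), (2, 5, bio, 6, Xia), (21, 5, hr, 19, Ada), (21, 5, hr, 19, Hal), (21, 5, hr, 19, Ivy), (21, 5, hr, 19, Jo), (21, 5, hr, 19, Lee), (21, 5, hr, 19, Pat), (21, 5, hr, 19, Quin), (21, 5, hr, 19, Tai), (21, 5, hr, 19, Vic), (21, 5, hr, 19, Xia), (23, 5, x3, 25, Ada), (23, 5, x3, 25, Hal), (23, 5, x3, 25, Ivy), (23, 5, x3, 25, Jo), (23, 5, x3, 25, Lee), (23, 5, x3, 25, Pat), (23, 5, x3, 25, Quin), (23, 5, x3, 25, Tai), (23, 5, x3, 25, Vic), (23, 5, x3, 25, Xia), (33, 5, law, 17, Ada), (33, 5, law, 17, Hal), (33, 5, law, 17, Ivy), (33, 5, law, 17, Jo), (33, 5, law, 17, Lee), (33, 5, law, 17, Pat), (33, 5, law, 17, Quin), (33, 5, law, 17, Tai), (33, 5, law, 17, Vic), (33, 5, law, 17, Xia), (38, 5, k2, 31, Ada), (38, 5, k2, 31, Hal), (38, 5, k2, 31, Ivy), (38, 5, k2, 31, Jo), (38, 5, k2, 31, Lee), (38, 5, k2, 31, Pat), (38, 5, k2, 31, Quin), (38, 5, k2, 31, Tai), (38, 5, k2, 31, Vic), (38, 5, k2, 31, Xia), (8, 5, mkt, 4, Ada), (8, 5, mkt, 4, Hal), (8, 5, mkt, 4, Ivy), (8, 5, mkt, 4, Jo), (8, 5, mkt, 4, Lee), (8, 5, mkt, 4, Pat), (8, 5, mkt, 4, Quin), (8, 5, mkt, 4, Tai), (8, 5, mkt, 4, Vic), (8, 5, mkt, 4, Xia), (9, 5, mkt, 34, Ada), (9, 5, mkt, 34, Hal), (9, 5, mkt, 34, Ivy), (9, 5, mkt, 34, Jo), (9, 5, mkt, 34, Lee), (9, 5, mkt, 34, Pat), (9, 5, mkt, 34, Quin), (9, 5, mkt, 34, Tai), (9, 5, mkt, 34, Vic), (9, 5, mkt, 34, Xia)}.
Joining (Assign ⨝ Dept) and Emp on eid yields {(10, 5, bio, 36, Ada, 2680, 8730), (10, 5, bio, 36, Hal, 2680, 8730), (10, 5, bio, 36, Ivy, 2680, 8730), (10, 5, bio, 36, Jo, 2680, 8730), (10, 5, bio, 36, Lee, 2680, 8730), (10, 5, bio, 36, Pat, 2680, 8730), (10, 5, bio, 36, Quin, 2680, 8730), (10, 5, bio, 36, Tai, 2680, 8730), (10, 5, bio, 36, Vic, 2680, 8730), (10, 5, bio, 36, Xia, 2680, 8730), (8, 5, mkt, 4, Ada, 9030, 1460), (8, 5, mkt, 4, Hal, 9030, 1460), (8, 5, mkt, 4, Ivy, 9030, 1460), (8, 5, mkt, 4, Jo, 9030, 1460), (8, 5, mkt, 4, Lee, 9030, 1460), (8, 5, mkt, 4, Pat, 9030, 1460), (8, 5, mkt, 4, Quin, 9030, 1460), (8, 5, mkt, 4, Tai, 9030, 1460), (8, 5, mkt, 4, Vic, 9030, 1460), (8, 5, mkt, 4, Xia, 9030, 1460)}.
π_{budget, eid, floor} gives {(2680, 10, 5), (9030, 8, 5)} (18 duplicate(s) eliminated).
Selection floor < eid and budget ≠ 9030: {(2680, 10, 5)}
π_{eid} gives {10}.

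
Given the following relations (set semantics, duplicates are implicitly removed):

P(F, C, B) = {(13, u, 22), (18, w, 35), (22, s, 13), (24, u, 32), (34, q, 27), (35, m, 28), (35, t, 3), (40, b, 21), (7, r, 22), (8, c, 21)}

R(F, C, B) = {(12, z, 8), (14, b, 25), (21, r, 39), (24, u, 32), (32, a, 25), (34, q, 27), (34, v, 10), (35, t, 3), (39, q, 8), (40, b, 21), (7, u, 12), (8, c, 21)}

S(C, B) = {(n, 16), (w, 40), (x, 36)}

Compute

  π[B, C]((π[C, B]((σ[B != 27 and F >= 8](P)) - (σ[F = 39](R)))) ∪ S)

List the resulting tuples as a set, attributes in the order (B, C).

σ[B != 27 and F >= 8]: keep tuples satisfying B != 27 and F >= 8 → {(13, u, 22), (18, w, 35), (22, s, 13), (24, u, 32), (35, m, 28), (35, t, 3), (40, b, 21), (8, c, 21)}
σ[F = 39]: keep tuples satisfying F = 39 → {(39, q, 8)}
Difference: {(13, u, 22), (18, w, 35), (22, s, 13), (24, u, 32), (35, m, 28), (35, t, 3), (40, b, 21), (8, c, 21)} with {(39, q, 8)} → {(13, u, 22), (18, w, 35), (22, s, 13), (24, u, 32), (35, m, 28), (35, t, 3), (40, b, 21), (8, c, 21)}
Projecting to C, B: {(b, 21), (c, 21), (m, 28), (s, 13), (t, 3), (u, 22), (u, 32), (w, 35)}
Union: {(b, 21), (c, 21), (m, 28), (s, 13), (t, 3), (u, 22), (u, 32), (w, 35)} with {(n, 16), (w, 40), (x, 36)} → {(b, 21), (c, 21), (m, 28), (n, 16), (s, 13), (t, 3), (u, 22), (u, 32), (w, 35), (w, 40), (x, 36)}
Projecting to B, C: {(13, s), (16, n), (21, b), (21, c), (22, u), (28, m), (3, t), (32, u), (35, w), (36, x), (40, w)}

{(13, s), (16, n), (21, b), (21, c), (22, u), (28, m), (3, t), (32, u), (35, w), (36, x), (40, w)}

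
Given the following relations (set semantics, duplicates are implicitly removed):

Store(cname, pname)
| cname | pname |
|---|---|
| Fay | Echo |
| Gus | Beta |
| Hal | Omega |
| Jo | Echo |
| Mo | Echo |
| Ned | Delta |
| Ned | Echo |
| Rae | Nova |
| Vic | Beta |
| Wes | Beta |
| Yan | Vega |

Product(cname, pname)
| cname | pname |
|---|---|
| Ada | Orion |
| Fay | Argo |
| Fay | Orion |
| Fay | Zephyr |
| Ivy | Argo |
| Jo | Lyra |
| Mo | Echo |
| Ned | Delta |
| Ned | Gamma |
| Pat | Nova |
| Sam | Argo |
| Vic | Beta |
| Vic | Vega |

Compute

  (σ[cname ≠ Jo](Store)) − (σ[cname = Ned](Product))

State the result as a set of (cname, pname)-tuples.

{(Fay, Echo), (Gus, Beta), (Hal, Omega), (Mo, Echo), (Ned, Echo), (Rae, Nova), (Vic, Beta), (Wes, Beta), (Yan, Vega)}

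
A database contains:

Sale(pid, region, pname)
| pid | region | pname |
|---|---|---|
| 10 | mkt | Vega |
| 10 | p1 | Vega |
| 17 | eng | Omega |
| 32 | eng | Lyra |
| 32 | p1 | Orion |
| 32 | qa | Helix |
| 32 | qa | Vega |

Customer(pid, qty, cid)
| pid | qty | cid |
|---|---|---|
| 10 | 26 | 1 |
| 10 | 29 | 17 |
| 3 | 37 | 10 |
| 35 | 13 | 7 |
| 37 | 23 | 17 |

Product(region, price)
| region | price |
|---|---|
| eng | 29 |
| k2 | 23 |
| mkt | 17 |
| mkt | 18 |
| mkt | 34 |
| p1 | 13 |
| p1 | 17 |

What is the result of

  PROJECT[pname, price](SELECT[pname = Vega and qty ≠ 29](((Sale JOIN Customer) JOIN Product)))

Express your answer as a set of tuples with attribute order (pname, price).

{(Vega, 13), (Vega, 17), (Vega, 18), (Vega, 34)}

Sale ⋈ Customer (natural join on pid): {(10, mkt, Vega, 26, 1), (10, mkt, Vega, 29, 17), (10, p1, Vega, 26, 1), (10, p1, Vega, 29, 17)}
(Sale JOIN Customer) ⋈ Product (natural join on region): {(10, mkt, Vega, 26, 1, 17), (10, mkt, Vega, 26, 1, 18), (10, mkt, Vega, 26, 1, 34), (10, mkt, Vega, 29, 17, 17), (10, mkt, Vega, 29, 17, 18), (10, mkt, Vega, 29, 17, 34), (10, p1, Vega, 26, 1, 13), (10, p1, Vega, 26, 1, 17), (10, p1, Vega, 29, 17, 13), (10, p1, Vega, 29, 17, 17)}
σ[pname = Vega and qty ≠ 29]: keep tuples satisfying pname = Vega and qty ≠ 29 → {(10, mkt, Vega, 26, 1, 17), (10, mkt, Vega, 26, 1, 18), (10, mkt, Vega, 26, 1, 34), (10, p1, Vega, 26, 1, 13), (10, p1, Vega, 26, 1, 17)}
Projecting to pname, price (1 duplicate(s) eliminated): {(Vega, 13), (Vega, 17), (Vega, 18), (Vega, 34)}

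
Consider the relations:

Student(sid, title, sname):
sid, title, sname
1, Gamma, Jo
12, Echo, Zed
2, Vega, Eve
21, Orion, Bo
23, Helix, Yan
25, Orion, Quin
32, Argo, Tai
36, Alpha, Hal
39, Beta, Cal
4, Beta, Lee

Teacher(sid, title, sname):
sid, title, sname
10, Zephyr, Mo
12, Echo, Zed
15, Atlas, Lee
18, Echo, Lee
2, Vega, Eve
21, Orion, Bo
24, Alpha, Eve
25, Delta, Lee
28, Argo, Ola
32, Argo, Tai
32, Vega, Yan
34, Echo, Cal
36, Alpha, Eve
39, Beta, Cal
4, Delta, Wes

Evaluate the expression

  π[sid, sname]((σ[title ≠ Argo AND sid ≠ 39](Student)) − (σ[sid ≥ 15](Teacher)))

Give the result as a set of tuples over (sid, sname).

{(1, Jo), (12, Zed), (2, Eve), (23, Yan), (25, Quin), (36, Hal), (4, Lee)}

Filtering on title ≠ Argo AND sid ≠ 39 leaves {(1, Gamma, Jo), (12, Echo, Zed), (2, Vega, Eve), (21, Orion, Bo), (23, Helix, Yan), (25, Orion, Quin), (36, Alpha, Hal), (4, Beta, Lee)}.
Filtering on sid ≥ 15 leaves {(15, Atlas, Lee), (18, Echo, Lee), (21, Orion, Bo), (24, Alpha, Eve), (25, Delta, Lee), (28, Argo, Ola), (32, Argo, Tai), (32, Vega, Yan), (34, Echo, Cal), (36, Alpha, Eve), (39, Beta, Cal)}.
Difference: {(1, Gamma, Jo), (12, Echo, Zed), (2, Vega, Eve), (21, Orion, Bo), (23, Helix, Yan), (25, Orion, Quin), (36, Alpha, Hal), (4, Beta, Lee)} with {(15, Atlas, Lee), (18, Echo, Lee), (21, Orion, Bo), (24, Alpha, Eve), (25, Delta, Lee), (28, Argo, Ola), (32, Argo, Tai), (32, Vega, Yan), (34, Echo, Cal), (36, Alpha, Eve), (39, Beta, Cal)} → {(1, Gamma, Jo), (12, Echo, Zed), (2, Vega, Eve), (23, Helix, Yan), (25, Orion, Quin), (36, Alpha, Hal), (4, Beta, Lee)}
π[sid, sname]: project onto (sid, sname) → {(1, Jo), (12, Zed), (2, Eve), (23, Yan), (25, Quin), (36, Hal), (4, Lee)}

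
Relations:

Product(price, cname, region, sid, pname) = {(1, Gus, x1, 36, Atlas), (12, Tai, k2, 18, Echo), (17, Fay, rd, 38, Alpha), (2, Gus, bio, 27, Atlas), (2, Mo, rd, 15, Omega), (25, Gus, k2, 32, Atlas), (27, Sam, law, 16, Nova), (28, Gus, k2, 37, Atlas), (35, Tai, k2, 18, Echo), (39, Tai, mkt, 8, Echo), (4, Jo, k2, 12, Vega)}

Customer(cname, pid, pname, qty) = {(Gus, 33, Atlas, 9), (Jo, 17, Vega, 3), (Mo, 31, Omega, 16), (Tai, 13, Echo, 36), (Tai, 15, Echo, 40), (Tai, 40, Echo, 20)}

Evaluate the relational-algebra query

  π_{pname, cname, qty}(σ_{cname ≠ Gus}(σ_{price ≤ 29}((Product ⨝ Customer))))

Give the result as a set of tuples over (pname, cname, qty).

Joining Product and Customer on cname, pname yields {(1, Gus, x1, 36, Atlas, 33, 9), (12, Tai, k2, 18, Echo, 13, 36), (12, Tai, k2, 18, Echo, 15, 40), (12, Tai, k2, 18, Echo, 40, 20), (2, Gus, bio, 27, Atlas, 33, 9), (2, Mo, rd, 15, Omega, 31, 16), (25, Gus, k2, 32, Atlas, 33, 9), (28, Gus, k2, 37, Atlas, 33, 9), (35, Tai, k2, 18, Echo, 13, 36), (35, Tai, k2, 18, Echo, 15, 40), (35, Tai, k2, 18, Echo, 40, 20), (39, Tai, mkt, 8, Echo, 13, 36), (39, Tai, mkt, 8, Echo, 15, 40), (39, Tai, mkt, 8, Echo, 40, 20), (4, Jo, k2, 12, Vega, 17, 3)}.
σ[price ≤ 29]: keep tuples satisfying price ≤ 29 → {(1, Gus, x1, 36, Atlas, 33, 9), (12, Tai, k2, 18, Echo, 13, 36), (12, Tai, k2, 18, Echo, 15, 40), (12, Tai, k2, 18, Echo, 40, 20), (2, Gus, bio, 27, Atlas, 33, 9), (2, Mo, rd, 15, Omega, 31, 16), (25, Gus, k2, 32, Atlas, 33, 9), (28, Gus, k2, 37, Atlas, 33, 9), (4, Jo, k2, 12, Vega, 17, 3)}
σ[cname ≠ Gus]: keep tuples satisfying cname ≠ Gus → {(12, Tai, k2, 18, Echo, 13, 36), (12, Tai, k2, 18, Echo, 15, 40), (12, Tai, k2, 18, Echo, 40, 20), (2, Mo, rd, 15, Omega, 31, 16), (4, Jo, k2, 12, Vega, 17, 3)}
Projecting to pname, cname, qty: {(Echo, Tai, 20), (Echo, Tai, 36), (Echo, Tai, 40), (Omega, Mo, 16), (Vega, Jo, 3)}

{(Echo, Tai, 20), (Echo, Tai, 36), (Echo, Tai, 40), (Omega, Mo, 16), (Vega, Jo, 3)}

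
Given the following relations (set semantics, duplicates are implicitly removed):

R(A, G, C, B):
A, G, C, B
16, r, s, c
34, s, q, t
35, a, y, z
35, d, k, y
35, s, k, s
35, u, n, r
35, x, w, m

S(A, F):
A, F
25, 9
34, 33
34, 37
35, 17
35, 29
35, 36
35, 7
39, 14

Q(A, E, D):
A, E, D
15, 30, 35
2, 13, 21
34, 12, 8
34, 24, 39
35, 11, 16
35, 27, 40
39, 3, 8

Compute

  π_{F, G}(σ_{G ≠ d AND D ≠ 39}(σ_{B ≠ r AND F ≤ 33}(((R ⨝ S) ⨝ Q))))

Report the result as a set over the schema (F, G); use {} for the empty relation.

{(17, a), (17, s), (17, x), (29, a), (29, s), (29, x), (33, s), (7, a), (7, s), (7, x)}

Natural join on A: {(34, s, q, t, 33), (34, s, q, t, 37), (35, a, y, z, 17), (35, a, y, z, 29), (35, a, y, z, 36), (35, a, y, z, 7), (35, d, k, y, 17), (35, d, k, y, 29), (35, d, k, y, 36), (35, d, k, y, 7), (35, s, k, s, 17), (35, s, k, s, 29), (35, s, k, s, 36), (35, s, k, s, 7), (35, u, n, r, 17), (35, u, n, r, 29), (35, u, n, r, 36), (35, u, n, r, 7), (35, x, w, m, 17), (35, x, w, m, 29), (35, x, w, m, 36), (35, x, w, m, 7)}
Natural join on A: {(34, s, q, t, 33, 12, 8), (34, s, q, t, 33, 24, 39), (34, s, q, t, 37, 12, 8), (34, s, q, t, 37, 24, 39), (35, a, y, z, 17, 11, 16), (35, a, y, z, 17, 27, 40), (35, a, y, z, 29, 11, 16), (35, a, y, z, 29, 27, 40), (35, a, y, z, 36, 11, 16), (35, a, y, z, 36, 27, 40), (35, a, y, z, 7, 11, 16), (35, a, y, z, 7, 27, 40), (35, d, k, y, 17, 11, 16), (35, d, k, y, 17, 27, 40), (35, d, k, y, 29, 11, 16), (35, d, k, y, 29, 27, 40), (35, d, k, y, 36, 11, 16), (35, d, k, y, 36, 27, 40), (35, d, k, y, 7, 11, 16), (35, d, k, y, 7, 27, 40), (35, s, k, s, 17, 11, 16), (35, s, k, s, 17, 27, 40), (35, s, k, s, 29, 11, 16), (35, s, k, s, 29, 27, 40), (35, s, k, s, 36, 11, 16), (35, s, k, s, 36, 27, 40), (35, s, k, s, 7, 11, 16), (35, s, k, s, 7, 27, 40), (35, u, n, r, 17, 11, 16), (35, u, n, r, 17, 27, 40), (35, u, n, r, 29, 11, 16), (35, u, n, r, 29, 27, 40), (35, u, n, r, 36, 11, 16), (35, u, n, r, 36, 27, 40), (35, u, n, r, 7, 11, 16), (35, u, n, r, 7, 27, 40), (35, x, w, m, 17, 11, 16), (35, x, w, m, 17, 27, 40), (35, x, w, m, 29, 11, 16), (35, x, w, m, 29, 27, 40), (35, x, w, m, 36, 11, 16), (35, x, w, m, 36, 27, 40), (35, x, w, m, 7, 11, 16), (35, x, w, m, 7, 27, 40)}
Selection B ≠ r AND F ≤ 33: {(34, s, q, t, 33, 12, 8), (34, s, q, t, 33, 24, 39), (35, a, y, z, 17, 11, 16), (35, a, y, z, 17, 27, 40), (35, a, y, z, 29, 11, 16), (35, a, y, z, 29, 27, 40), (35, a, y, z, 7, 11, 16), (35, a, y, z, 7, 27, 40), (35, d, k, y, 17, 11, 16), (35, d, k, y, 17, 27, 40), (35, d, k, y, 29, 11, 16), (35, d, k, y, 29, 27, 40), (35, d, k, y, 7, 11, 16), (35, d, k, y, 7, 27, 40), (35, s, k, s, 17, 11, 16), (35, s, k, s, 17, 27, 40), (35, s, k, s, 29, 11, 16), (35, s, k, s, 29, 27, 40), (35, s, k, s, 7, 11, 16), (35, s, k, s, 7, 27, 40), (35, x, w, m, 17, 11, 16), (35, x, w, m, 17, 27, 40), (35, x, w, m, 29, 11, 16), (35, x, w, m, 29, 27, 40), (35, x, w, m, 7, 11, 16), (35, x, w, m, 7, 27, 40)}
Selection G ≠ d AND D ≠ 39: {(34, s, q, t, 33, 12, 8), (35, a, y, z, 17, 11, 16), (35, a, y, z, 17, 27, 40), (35, a, y, z, 29, 11, 16), (35, a, y, z, 29, 27, 40), (35, a, y, z, 7, 11, 16), (35, a, y, z, 7, 27, 40), (35, s, k, s, 17, 11, 16), (35, s, k, s, 17, 27, 40), (35, s, k, s, 29, 11, 16), (35, s, k, s, 29, 27, 40), (35, s, k, s, 7, 11, 16), (35, s, k, s, 7, 27, 40), (35, x, w, m, 17, 11, 16), (35, x, w, m, 17, 27, 40), (35, x, w, m, 29, 11, 16), (35, x, w, m, 29, 27, 40), (35, x, w, m, 7, 11, 16), (35, x, w, m, 7, 27, 40)}
π_{F, G} gives {(17, a), (17, s), (17, x), (29, a), (29, s), (29, x), (33, s), (7, a), (7, s), (7, x)} (9 duplicate(s) eliminated).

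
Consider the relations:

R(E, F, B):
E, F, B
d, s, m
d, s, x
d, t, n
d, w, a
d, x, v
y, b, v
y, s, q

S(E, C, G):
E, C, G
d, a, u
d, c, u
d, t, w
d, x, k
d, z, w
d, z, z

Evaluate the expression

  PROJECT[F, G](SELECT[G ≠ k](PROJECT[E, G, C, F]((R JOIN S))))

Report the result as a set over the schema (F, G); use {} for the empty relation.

{(s, u), (s, w), (s, z), (t, u), (t, w), (t, z), (w, u), (w, w), (w, z), (x, u), (x, w), (x, z)}

Natural join on E: {(d, s, m, a, u), (d, s, m, c, u), (d, s, m, t, w), (d, s, m, x, k), (d, s, m, z, w), (d, s, m, z, z), (d, s, x, a, u), (d, s, x, c, u), (d, s, x, t, w), (d, s, x, x, k), (d, s, x, z, w), (d, s, x, z, z), (d, t, n, a, u), (d, t, n, c, u), (d, t, n, t, w), (d, t, n, x, k), (d, t, n, z, w), (d, t, n, z, z), (d, w, a, a, u), (d, w, a, c, u), (d, w, a, t, w), (d, w, a, x, k), (d, w, a, z, w), (d, w, a, z, z), (d, x, v, a, u), (d, x, v, c, u), (d, x, v, t, w), (d, x, v, x, k), (d, x, v, z, w), (d, x, v, z, z)}
π_{E, G, C, F} gives {(d, k, x, s), (d, k, x, t), (d, k, x, w), (d, k, x, x), (d, u, a, s), (d, u, a, t), (d, u, a, w), (d, u, a, x), (d, u, c, s), (d, u, c, t), (d, u, c, w), (d, u, c, x), (d, w, t, s), (d, w, t, t), (d, w, t, w), (d, w, t, x), (d, w, z, s), (d, w, z, t), (d, w, z, w), (d, w, z, x), (d, z, z, s), (d, z, z, t), (d, z, z, w), (d, z, z, x)} (6 duplicate(s) eliminated).
σ[G ≠ k]: keep tuples satisfying G ≠ k → {(d, u, a, s), (d, u, a, t), (d, u, a, w), (d, u, a, x), (d, u, c, s), (d, u, c, t), (d, u, c, w), (d, u, c, x), (d, w, t, s), (d, w, t, t), (d, w, t, w), (d, w, t, x), (d, w, z, s), (d, w, z, t), (d, w, z, w), (d, w, z, x), (d, z, z, s), (d, z, z, t), (d, z, z, w), (d, z, z, x)}
π_{F, G} gives {(s, u), (s, w), (s, z), (t, u), (t, w), (t, z), (w, u), (w, w), (w, z), (x, u), (x, w), (x, z)} (8 duplicate(s) eliminated).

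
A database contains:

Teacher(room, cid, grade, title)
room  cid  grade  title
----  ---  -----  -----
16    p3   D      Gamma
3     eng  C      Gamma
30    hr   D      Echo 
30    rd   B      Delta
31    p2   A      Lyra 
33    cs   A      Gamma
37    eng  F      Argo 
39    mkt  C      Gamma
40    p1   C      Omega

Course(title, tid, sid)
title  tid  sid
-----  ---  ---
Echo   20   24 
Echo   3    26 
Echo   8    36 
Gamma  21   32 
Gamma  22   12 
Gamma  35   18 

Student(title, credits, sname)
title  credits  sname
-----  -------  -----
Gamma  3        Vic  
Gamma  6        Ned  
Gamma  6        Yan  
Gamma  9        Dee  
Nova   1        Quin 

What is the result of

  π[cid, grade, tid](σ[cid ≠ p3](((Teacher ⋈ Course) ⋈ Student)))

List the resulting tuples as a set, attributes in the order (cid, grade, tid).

{(cs, A, 21), (cs, A, 22), (cs, A, 35), (eng, C, 21), (eng, C, 22), (eng, C, 35), (mkt, C, 21), (mkt, C, 22), (mkt, C, 35)}

Teacher ⋈ Course (natural join on title): {(16, p3, D, Gamma, 21, 32), (16, p3, D, Gamma, 22, 12), (16, p3, D, Gamma, 35, 18), (3, eng, C, Gamma, 21, 32), (3, eng, C, Gamma, 22, 12), (3, eng, C, Gamma, 35, 18), (30, hr, D, Echo, 20, 24), (30, hr, D, Echo, 3, 26), (30, hr, D, Echo, 8, 36), (33, cs, A, Gamma, 21, 32), (33, cs, A, Gamma, 22, 12), (33, cs, A, Gamma, 35, 18), (39, mkt, C, Gamma, 21, 32), (39, mkt, C, Gamma, 22, 12), (39, mkt, C, Gamma, 35, 18)}
(Teacher ⋈ Course) ⋈ Student (natural join on title): {(16, p3, D, Gamma, 21, 32, 3, Vic), (16, p3, D, Gamma, 21, 32, 6, Ned), (16, p3, D, Gamma, 21, 32, 6, Yan), (16, p3, D, Gamma, 21, 32, 9, Dee), (16, p3, D, Gamma, 22, 12, 3, Vic), (16, p3, D, Gamma, 22, 12, 6, Ned), (16, p3, D, Gamma, 22, 12, 6, Yan), (16, p3, D, Gamma, 22, 12, 9, Dee), (16, p3, D, Gamma, 35, 18, 3, Vic), (16, p3, D, Gamma, 35, 18, 6, Ned), (16, p3, D, Gamma, 35, 18, 6, Yan), (16, p3, D, Gamma, 35, 18, 9, Dee), (3, eng, C, Gamma, 21, 32, 3, Vic), (3, eng, C, Gamma, 21, 32, 6, Ned), (3, eng, C, Gamma, 21, 32, 6, Yan), (3, eng, C, Gamma, 21, 32, 9, Dee), (3, eng, C, Gamma, 22, 12, 3, Vic), (3, eng, C, Gamma, 22, 12, 6, Ned), (3, eng, C, Gamma, 22, 12, 6, Yan), (3, eng, C, Gamma, 22, 12, 9, Dee), (3, eng, C, Gamma, 35, 18, 3, Vic), (3, eng, C, Gamma, 35, 18, 6, Ned), (3, eng, C, Gamma, 35, 18, 6, Yan), (3, eng, C, Gamma, 35, 18, 9, Dee), (33, cs, A, Gamma, 21, 32, 3, Vic), (33, cs, A, Gamma, 21, 32, 6, Ned), (33, cs, A, Gamma, 21, 32, 6, Yan), (33, cs, A, Gamma, 21, 32, 9, Dee), (33, cs, A, Gamma, 22, 12, 3, Vic), (33, cs, A, Gamma, 22, 12, 6, Ned), (33, cs, A, Gamma, 22, 12, 6, Yan), (33, cs, A, Gamma, 22, 12, 9, Dee), (33, cs, A, Gamma, 35, 18, 3, Vic), (33, cs, A, Gamma, 35, 18, 6, Ned), (33, cs, A, Gamma, 35, 18, 6, Yan), (33, cs, A, Gamma, 35, 18, 9, Dee), (39, mkt, C, Gamma, 21, 32, 3, Vic), (39, mkt, C, Gamma, 21, 32, 6, Ned), (39, mkt, C, Gamma, 21, 32, 6, Yan), (39, mkt, C, Gamma, 21, 32, 9, Dee), (39, mkt, C, Gamma, 22, 12, 3, Vic), (39, mkt, C, Gamma, 22, 12, 6, Ned), (39, mkt, C, Gamma, 22, 12, 6, Yan), (39, mkt, C, Gamma, 22, 12, 9, Dee), (39, mkt, C, Gamma, 35, 18, 3, Vic), (39, mkt, C, Gamma, 35, 18, 6, Ned), (39, mkt, C, Gamma, 35, 18, 6, Yan), (39, mkt, C, Gamma, 35, 18, 9, Dee)}
Filtering on cid ≠ p3 leaves {(3, eng, C, Gamma, 21, 32, 3, Vic), (3, eng, C, Gamma, 21, 32, 6, Ned), (3, eng, C, Gamma, 21, 32, 6, Yan), (3, eng, C, Gamma, 21, 32, 9, Dee), (3, eng, C, Gamma, 22, 12, 3, Vic), (3, eng, C, Gamma, 22, 12, 6, Ned), (3, eng, C, Gamma, 22, 12, 6, Yan), (3, eng, C, Gamma, 22, 12, 9, Dee), (3, eng, C, Gamma, 35, 18, 3, Vic), (3, eng, C, Gamma, 35, 18, 6, Ned), (3, eng, C, Gamma, 35, 18, 6, Yan), (3, eng, C, Gamma, 35, 18, 9, Dee), (33, cs, A, Gamma, 21, 32, 3, Vic), (33, cs, A, Gamma, 21, 32, 6, Ned), (33, cs, A, Gamma, 21, 32, 6, Yan), (33, cs, A, Gamma, 21, 32, 9, Dee), (33, cs, A, Gamma, 22, 12, 3, Vic), (33, cs, A, Gamma, 22, 12, 6, Ned), (33, cs, A, Gamma, 22, 12, 6, Yan), (33, cs, A, Gamma, 22, 12, 9, Dee), (33, cs, A, Gamma, 35, 18, 3, Vic), (33, cs, A, Gamma, 35, 18, 6, Ned), (33, cs, A, Gamma, 35, 18, 6, Yan), (33, cs, A, Gamma, 35, 18, 9, Dee), (39, mkt, C, Gamma, 21, 32, 3, Vic), (39, mkt, C, Gamma, 21, 32, 6, Ned), (39, mkt, C, Gamma, 21, 32, 6, Yan), (39, mkt, C, Gamma, 21, 32, 9, Dee), (39, mkt, C, Gamma, 22, 12, 3, Vic), (39, mkt, C, Gamma, 22, 12, 6, Ned), (39, mkt, C, Gamma, 22, 12, 6, Yan), (39, mkt, C, Gamma, 22, 12, 9, Dee), (39, mkt, C, Gamma, 35, 18, 3, Vic), (39, mkt, C, Gamma, 35, 18, 6, Ned), (39, mkt, C, Gamma, 35, 18, 6, Yan), (39, mkt, C, Gamma, 35, 18, 9, Dee)}.
π_{cid, grade, tid} gives {(cs, A, 21), (cs, A, 22), (cs, A, 35), (eng, C, 21), (eng, C, 22), (eng, C, 35), (mkt, C, 21), (mkt, C, 22), (mkt, C, 35)} (27 duplicate(s) eliminated).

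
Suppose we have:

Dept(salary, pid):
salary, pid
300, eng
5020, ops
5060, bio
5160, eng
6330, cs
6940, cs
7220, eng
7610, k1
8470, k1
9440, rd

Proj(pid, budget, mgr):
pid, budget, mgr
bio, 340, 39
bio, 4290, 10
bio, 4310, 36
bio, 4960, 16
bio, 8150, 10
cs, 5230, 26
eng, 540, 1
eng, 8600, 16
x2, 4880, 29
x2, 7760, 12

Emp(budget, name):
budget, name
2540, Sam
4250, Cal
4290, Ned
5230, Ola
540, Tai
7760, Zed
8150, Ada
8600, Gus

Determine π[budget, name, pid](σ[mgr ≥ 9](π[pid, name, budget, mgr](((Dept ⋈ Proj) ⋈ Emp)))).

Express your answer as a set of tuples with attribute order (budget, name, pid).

Dept ⋈ Proj (natural join on pid): {(300, eng, 540, 1), (300, eng, 8600, 16), (5060, bio, 340, 39), (5060, bio, 4290, 10), (5060, bio, 4310, 36), (5060, bio, 4960, 16), (5060, bio, 8150, 10), (5160, eng, 540, 1), (5160, eng, 8600, 16), (6330, cs, 5230, 26), (6940, cs, 5230, 26), (7220, eng, 540, 1), (7220, eng, 8600, 16)}
(Dept ⋈ Proj) ⋈ Emp (natural join on budget): {(300, eng, 540, 1, Tai), (300, eng, 8600, 16, Gus), (5060, bio, 4290, 10, Ned), (5060, bio, 8150, 10, Ada), (5160, eng, 540, 1, Tai), (5160, eng, 8600, 16, Gus), (6330, cs, 5230, 26, Ola), (6940, cs, 5230, 26, Ola), (7220, eng, 540, 1, Tai), (7220, eng, 8600, 16, Gus)}
π[pid, name, budget, mgr]: project onto (pid, name, budget, mgr) (5 duplicate(s) eliminated) → {(bio, Ada, 8150, 10), (bio, Ned, 4290, 10), (cs, Ola, 5230, 26), (eng, Gus, 8600, 16), (eng, Tai, 540, 1)}
Filtering on mgr ≥ 9 leaves {(bio, Ada, 8150, 10), (bio, Ned, 4290, 10), (cs, Ola, 5230, 26), (eng, Gus, 8600, 16)}.
π[budget, name, pid]: project onto (budget, name, pid) → {(4290, Ned, bio), (5230, Ola, cs), (8150, Ada, bio), (8600, Gus, eng)}

{(4290, Ned, bio), (5230, Ola, cs), (8150, Ada, bio), (8600, Gus, eng)}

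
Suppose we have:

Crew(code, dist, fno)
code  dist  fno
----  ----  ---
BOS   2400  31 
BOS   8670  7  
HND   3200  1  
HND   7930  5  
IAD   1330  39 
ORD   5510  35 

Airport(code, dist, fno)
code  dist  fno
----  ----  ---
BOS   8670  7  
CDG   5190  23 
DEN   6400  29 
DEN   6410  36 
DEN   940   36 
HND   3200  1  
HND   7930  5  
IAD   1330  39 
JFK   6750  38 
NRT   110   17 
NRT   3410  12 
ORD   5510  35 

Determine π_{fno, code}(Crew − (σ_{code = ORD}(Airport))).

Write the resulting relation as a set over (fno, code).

σ[code = ORD]: keep tuples satisfying code = ORD → {(ORD, 5510, 35)}
Difference: {(BOS, 2400, 31), (BOS, 8670, 7), (HND, 3200, 1), (HND, 7930, 5), (IAD, 1330, 39), (ORD, 5510, 35)} with {(ORD, 5510, 35)} → {(BOS, 2400, 31), (BOS, 8670, 7), (HND, 3200, 1), (HND, 7930, 5), (IAD, 1330, 39)}
Keep only column(s) fno, code: {(1, HND), (31, BOS), (39, IAD), (5, HND), (7, BOS)}

{(1, HND), (31, BOS), (39, IAD), (5, HND), (7, BOS)}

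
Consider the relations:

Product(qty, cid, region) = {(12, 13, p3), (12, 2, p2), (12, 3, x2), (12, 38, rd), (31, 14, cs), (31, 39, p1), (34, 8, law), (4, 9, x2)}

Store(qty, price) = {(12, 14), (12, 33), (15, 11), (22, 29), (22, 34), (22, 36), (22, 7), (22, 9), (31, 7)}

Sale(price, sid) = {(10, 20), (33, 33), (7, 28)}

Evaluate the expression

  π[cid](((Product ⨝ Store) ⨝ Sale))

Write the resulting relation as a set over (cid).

{13, 14, 2, 3, 38, 39}

Product ⋈ Store (natural join on qty): {(12, 13, p3, 14), (12, 13, p3, 33), (12, 2, p2, 14), (12, 2, p2, 33), (12, 3, x2, 14), (12, 3, x2, 33), (12, 38, rd, 14), (12, 38, rd, 33), (31, 14, cs, 7), (31, 39, p1, 7)}
(Product ⨝ Store) ⋈ Sale (natural join on price): {(12, 13, p3, 33, 33), (12, 2, p2, 33, 33), (12, 3, x2, 33, 33), (12, 38, rd, 33, 33), (31, 14, cs, 7, 28), (31, 39, p1, 7, 28)}
Projecting to cid: {13, 14, 2, 3, 38, 39}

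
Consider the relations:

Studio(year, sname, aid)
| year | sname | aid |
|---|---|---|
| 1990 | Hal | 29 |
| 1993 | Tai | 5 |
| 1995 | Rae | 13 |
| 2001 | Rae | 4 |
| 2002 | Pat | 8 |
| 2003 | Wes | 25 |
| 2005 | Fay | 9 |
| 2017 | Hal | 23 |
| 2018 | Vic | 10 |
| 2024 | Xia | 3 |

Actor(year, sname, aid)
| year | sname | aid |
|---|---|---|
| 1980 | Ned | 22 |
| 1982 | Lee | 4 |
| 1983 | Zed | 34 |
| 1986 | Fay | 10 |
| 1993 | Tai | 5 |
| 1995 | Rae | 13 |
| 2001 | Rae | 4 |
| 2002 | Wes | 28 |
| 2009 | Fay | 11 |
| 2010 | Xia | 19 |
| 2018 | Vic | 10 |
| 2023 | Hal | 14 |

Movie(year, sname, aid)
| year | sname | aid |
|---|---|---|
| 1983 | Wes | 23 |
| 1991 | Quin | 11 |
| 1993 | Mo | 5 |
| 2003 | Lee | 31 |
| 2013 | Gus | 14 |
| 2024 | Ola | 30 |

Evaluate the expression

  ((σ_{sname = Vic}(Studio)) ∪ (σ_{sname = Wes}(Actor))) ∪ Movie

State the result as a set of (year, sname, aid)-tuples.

σ[sname = Vic]: keep tuples satisfying sname = Vic → {(2018, Vic, 10)}
σ[sname = Wes]: keep tuples satisfying sname = Wes → {(2002, Wes, 28)}
Union: {(2018, Vic, 10)} with {(2002, Wes, 28)} → {(2002, Wes, 28), (2018, Vic, 10)}
Union: {(2002, Wes, 28), (2018, Vic, 10)} with {(1983, Wes, 23), (1991, Quin, 11), (1993, Mo, 5), (2003, Lee, 31), (2013, Gus, 14), (2024, Ola, 30)} → {(1983, Wes, 23), (1991, Quin, 11), (1993, Mo, 5), (2002, Wes, 28), (2003, Lee, 31), (2013, Gus, 14), (2018, Vic, 10), (2024, Ola, 30)}

{(1983, Wes, 23), (1991, Quin, 11), (1993, Mo, 5), (2002, Wes, 28), (2003, Lee, 31), (2013, Gus, 14), (2018, Vic, 10), (2024, Ola, 30)}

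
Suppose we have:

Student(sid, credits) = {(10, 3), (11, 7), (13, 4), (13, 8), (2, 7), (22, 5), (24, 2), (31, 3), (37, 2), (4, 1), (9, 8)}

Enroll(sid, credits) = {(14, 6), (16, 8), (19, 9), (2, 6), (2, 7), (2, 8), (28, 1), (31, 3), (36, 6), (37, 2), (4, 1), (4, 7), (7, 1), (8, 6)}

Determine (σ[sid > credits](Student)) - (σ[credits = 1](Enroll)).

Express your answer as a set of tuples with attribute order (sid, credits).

σ[sid > credits]: keep tuples satisfying sid > credits → {(10, 3), (11, 7), (13, 4), (13, 8), (22, 5), (24, 2), (31, 3), (37, 2), (4, 1), (9, 8)}
σ[credits = 1]: keep tuples satisfying credits = 1 → {(28, 1), (4, 1), (7, 1)}
Set difference of the two operands is {(10, 3), (11, 7), (13, 4), (13, 8), (22, 5), (24, 2), (31, 3), (37, 2), (9, 8)}.

{(10, 3), (11, 7), (13, 4), (13, 8), (22, 5), (24, 2), (31, 3), (37, 2), (9, 8)}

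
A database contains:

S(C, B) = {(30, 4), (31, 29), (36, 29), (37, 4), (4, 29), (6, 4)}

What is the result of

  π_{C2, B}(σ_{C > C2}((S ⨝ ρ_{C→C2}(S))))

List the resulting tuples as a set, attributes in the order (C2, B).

{(30, 4), (31, 29), (4, 29), (6, 4)}

ρ[C→C2]: schema becomes (C2, B); tuples unchanged.
Joining S and ρ_{C→C2}(S) on B yields {(30, 4, 30), (30, 4, 37), (30, 4, 6), (31, 29, 31), (31, 29, 36), (31, 29, 4), (36, 29, 31), (36, 29, 36), (36, 29, 4), (37, 4, 30), (37, 4, 37), (37, 4, 6), (4, 29, 31), (4, 29, 36), (4, 29, 4), (6, 4, 30), (6, 4, 37), (6, 4, 6)}.
Filtering on C > C2 leaves {(30, 4, 6), (31, 29, 4), (36, 29, 31), (36, 29, 4), (37, 4, 30), (37, 4, 6)}.
Keep only column(s) C2, B (2 duplicate(s) eliminated): {(30, 4), (31, 29), (4, 29), (6, 4)}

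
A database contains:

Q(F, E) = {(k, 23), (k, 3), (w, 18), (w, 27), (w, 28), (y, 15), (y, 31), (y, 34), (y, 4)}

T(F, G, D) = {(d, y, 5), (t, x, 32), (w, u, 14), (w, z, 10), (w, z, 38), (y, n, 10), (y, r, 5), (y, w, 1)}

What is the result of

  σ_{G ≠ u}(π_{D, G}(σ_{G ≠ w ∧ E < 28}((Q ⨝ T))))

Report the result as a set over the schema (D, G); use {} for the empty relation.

Natural join on F: {(w, 18, u, 14), (w, 18, z, 10), (w, 18, z, 38), (w, 27, u, 14), (w, 27, z, 10), (w, 27, z, 38), (w, 28, u, 14), (w, 28, z, 10), (w, 28, z, 38), (y, 15, n, 10), (y, 15, r, 5), (y, 15, w, 1), (y, 31, n, 10), (y, 31, r, 5), (y, 31, w, 1), (y, 34, n, 10), (y, 34, r, 5), (y, 34, w, 1), (y, 4, n, 10), (y, 4, r, 5), (y, 4, w, 1)}
σ[G ≠ w ∧ E < 28]: keep tuples satisfying G ≠ w ∧ E < 28 → {(w, 18, u, 14), (w, 18, z, 10), (w, 18, z, 38), (w, 27, u, 14), (w, 27, z, 10), (w, 27, z, 38), (y, 15, n, 10), (y, 15, r, 5), (y, 4, n, 10), (y, 4, r, 5)}
π[D, G]: project onto (D, G) (5 duplicate(s) eliminated) → {(10, n), (10, z), (14, u), (38, z), (5, r)}
σ[G ≠ u]: keep tuples satisfying G ≠ u → {(10, n), (10, z), (38, z), (5, r)}

{(10, n), (10, z), (38, z), (5, r)}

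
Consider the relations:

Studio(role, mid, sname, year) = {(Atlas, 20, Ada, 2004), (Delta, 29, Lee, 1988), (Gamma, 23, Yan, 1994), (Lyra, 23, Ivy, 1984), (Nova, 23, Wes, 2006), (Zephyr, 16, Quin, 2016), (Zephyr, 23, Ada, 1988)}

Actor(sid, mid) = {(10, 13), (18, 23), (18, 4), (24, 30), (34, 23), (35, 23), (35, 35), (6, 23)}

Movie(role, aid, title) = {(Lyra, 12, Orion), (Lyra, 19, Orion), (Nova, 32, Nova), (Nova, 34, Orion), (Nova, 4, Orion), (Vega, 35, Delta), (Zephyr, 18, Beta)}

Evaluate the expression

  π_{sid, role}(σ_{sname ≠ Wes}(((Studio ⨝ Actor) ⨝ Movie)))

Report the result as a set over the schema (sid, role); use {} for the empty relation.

{(18, Lyra), (18, Zephyr), (34, Lyra), (34, Zephyr), (35, Lyra), (35, Zephyr), (6, Lyra), (6, Zephyr)}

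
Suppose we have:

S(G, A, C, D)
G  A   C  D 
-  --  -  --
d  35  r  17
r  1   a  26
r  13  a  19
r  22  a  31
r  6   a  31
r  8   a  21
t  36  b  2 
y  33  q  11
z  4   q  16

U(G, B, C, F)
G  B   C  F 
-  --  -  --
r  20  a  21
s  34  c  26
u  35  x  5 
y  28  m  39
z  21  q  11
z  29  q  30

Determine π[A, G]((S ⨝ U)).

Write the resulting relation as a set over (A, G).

Natural join on G, C: {(r, 1, a, 26, 20, 21), (r, 13, a, 19, 20, 21), (r, 22, a, 31, 20, 21), (r, 6, a, 31, 20, 21), (r, 8, a, 21, 20, 21), (z, 4, q, 16, 21, 11), (z, 4, q, 16, 29, 30)}
Projecting to A, G (1 duplicate(s) eliminated): {(1, r), (13, r), (22, r), (4, z), (6, r), (8, r)}

{(1, r), (13, r), (22, r), (4, z), (6, r), (8, r)}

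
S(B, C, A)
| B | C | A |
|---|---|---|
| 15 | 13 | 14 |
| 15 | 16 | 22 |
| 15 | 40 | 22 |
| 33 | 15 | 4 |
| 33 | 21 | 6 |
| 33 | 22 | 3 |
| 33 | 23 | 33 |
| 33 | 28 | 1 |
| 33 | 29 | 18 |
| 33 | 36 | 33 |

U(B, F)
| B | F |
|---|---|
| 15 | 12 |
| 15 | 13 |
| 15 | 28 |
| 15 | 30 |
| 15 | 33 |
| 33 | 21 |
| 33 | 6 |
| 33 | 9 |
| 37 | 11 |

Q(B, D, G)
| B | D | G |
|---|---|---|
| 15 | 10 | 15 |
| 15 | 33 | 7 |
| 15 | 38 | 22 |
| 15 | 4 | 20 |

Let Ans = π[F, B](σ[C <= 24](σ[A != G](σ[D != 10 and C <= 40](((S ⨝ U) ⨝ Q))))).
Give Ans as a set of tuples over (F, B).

{(12, 15), (13, 15), (28, 15), (30, 15), (33, 15)}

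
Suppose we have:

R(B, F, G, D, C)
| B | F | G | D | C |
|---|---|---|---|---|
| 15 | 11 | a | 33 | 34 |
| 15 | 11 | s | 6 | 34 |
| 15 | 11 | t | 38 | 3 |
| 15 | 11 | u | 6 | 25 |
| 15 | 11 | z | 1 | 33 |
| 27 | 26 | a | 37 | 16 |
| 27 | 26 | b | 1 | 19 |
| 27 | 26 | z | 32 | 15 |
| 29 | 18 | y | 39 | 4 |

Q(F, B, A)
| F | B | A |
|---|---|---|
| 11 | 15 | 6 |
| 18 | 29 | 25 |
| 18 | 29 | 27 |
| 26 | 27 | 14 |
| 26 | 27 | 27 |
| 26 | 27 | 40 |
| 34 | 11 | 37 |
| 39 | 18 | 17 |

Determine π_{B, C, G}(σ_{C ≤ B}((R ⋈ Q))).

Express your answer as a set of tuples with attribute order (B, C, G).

{(15, 3, t), (27, 15, z), (27, 16, a), (27, 19, b), (29, 4, y)}

Natural join on B, F: {(15, 11, a, 33, 34, 6), (15, 11, s, 6, 34, 6), (15, 11, t, 38, 3, 6), (15, 11, u, 6, 25, 6), (15, 11, z, 1, 33, 6), (27, 26, a, 37, 16, 14), (27, 26, a, 37, 16, 27), (27, 26, a, 37, 16, 40), (27, 26, b, 1, 19, 14), (27, 26, b, 1, 19, 27), (27, 26, b, 1, 19, 40), (27, 26, z, 32, 15, 14), (27, 26, z, 32, 15, 27), (27, 26, z, 32, 15, 40), (29, 18, y, 39, 4, 25), (29, 18, y, 39, 4, 27)}
Filtering on C ≤ B leaves {(15, 11, t, 38, 3, 6), (27, 26, a, 37, 16, 14), (27, 26, a, 37, 16, 27), (27, 26, a, 37, 16, 40), (27, 26, b, 1, 19, 14), (27, 26, b, 1, 19, 27), (27, 26, b, 1, 19, 40), (27, 26, z, 32, 15, 14), (27, 26, z, 32, 15, 27), (27, 26, z, 32, 15, 40), (29, 18, y, 39, 4, 25), (29, 18, y, 39, 4, 27)}.
Keep only column(s) B, C, G (7 duplicate(s) eliminated): {(15, 3, t), (27, 15, z), (27, 16, a), (27, 19, b), (29, 4, y)}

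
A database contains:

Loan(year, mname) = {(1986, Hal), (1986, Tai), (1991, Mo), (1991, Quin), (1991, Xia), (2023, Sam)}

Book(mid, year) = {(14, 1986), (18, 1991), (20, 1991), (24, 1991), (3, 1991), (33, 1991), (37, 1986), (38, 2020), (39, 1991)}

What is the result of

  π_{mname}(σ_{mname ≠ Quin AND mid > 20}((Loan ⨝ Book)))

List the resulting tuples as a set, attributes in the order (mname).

Natural join on year: {(1986, Hal, 14), (1986, Hal, 37), (1986, Tai, 14), (1986, Tai, 37), (1991, Mo, 18), (1991, Mo, 20), (1991, Mo, 24), (1991, Mo, 3), (1991, Mo, 33), (1991, Mo, 39), (1991, Quin, 18), (1991, Quin, 20), (1991, Quin, 24), (1991, Quin, 3), (1991, Quin, 33), (1991, Quin, 39), (1991, Xia, 18), (1991, Xia, 20), (1991, Xia, 24), (1991, Xia, 3), (1991, Xia, 33), (1991, Xia, 39)}
Apply σ_{mname ≠ Quin AND mid > 20}; surviving tuples: {(1986, Hal, 37), (1986, Tai, 37), (1991, Mo, 24), (1991, Mo, 33), (1991, Mo, 39), (1991, Xia, 24), (1991, Xia, 33), (1991, Xia, 39)}
Projecting to mname (4 duplicate(s) eliminated): {Hal, Mo, Tai, Xia}

{Hal, Mo, Tai, Xia}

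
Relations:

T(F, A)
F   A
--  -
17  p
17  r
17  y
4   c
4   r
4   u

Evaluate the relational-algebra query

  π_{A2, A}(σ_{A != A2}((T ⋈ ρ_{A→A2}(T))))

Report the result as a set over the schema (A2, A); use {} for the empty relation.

{(c, r), (c, u), (p, r), (p, y), (r, c), (r, p), (r, u), (r, y), (u, c), (u, r), (y, p), (y, r)}

ρ[A→A2]: schema becomes (F, A2); tuples unchanged.
Natural join on F: {(17, p, p), (17, p, r), (17, p, y), (17, r, p), (17, r, r), (17, r, y), (17, y, p), (17, y, r), (17, y, y), (4, c, c), (4, c, r), (4, c, u), (4, r, c), (4, r, r), (4, r, u), (4, u, c), (4, u, r), (4, u, u)}
σ[A != A2]: keep tuples satisfying A != A2 → {(17, p, r), (17, p, y), (17, r, p), (17, r, y), (17, y, p), (17, y, r), (4, c, r), (4, c, u), (4, r, c), (4, r, u), (4, u, c), (4, u, r)}
π_{A2, A} gives {(c, r), (c, u), (p, r), (p, y), (r, c), (r, p), (r, u), (r, y), (u, c), (u, r), (y, p), (y, r)}.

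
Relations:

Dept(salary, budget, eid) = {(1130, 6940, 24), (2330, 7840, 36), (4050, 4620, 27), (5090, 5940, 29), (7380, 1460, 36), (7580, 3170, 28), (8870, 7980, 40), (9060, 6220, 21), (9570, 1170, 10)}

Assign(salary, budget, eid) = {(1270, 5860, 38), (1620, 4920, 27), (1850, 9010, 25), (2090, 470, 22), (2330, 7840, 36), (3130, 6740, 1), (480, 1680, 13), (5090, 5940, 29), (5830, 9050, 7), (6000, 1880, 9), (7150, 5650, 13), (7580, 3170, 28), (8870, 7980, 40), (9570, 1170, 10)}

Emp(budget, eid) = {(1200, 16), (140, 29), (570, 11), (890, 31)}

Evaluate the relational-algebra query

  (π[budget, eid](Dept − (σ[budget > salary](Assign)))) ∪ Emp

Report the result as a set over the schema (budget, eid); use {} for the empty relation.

Filtering on budget > salary leaves {(1270, 5860, 38), (1620, 4920, 27), (1850, 9010, 25), (2330, 7840, 36), (3130, 6740, 1), (480, 1680, 13), (5090, 5940, 29), (5830, 9050, 7)}.
Set difference of the two operands is {(1130, 6940, 24), (4050, 4620, 27), (7380, 1460, 36), (7580, 3170, 28), (8870, 7980, 40), (9060, 6220, 21), (9570, 1170, 10)}.
π[budget, eid]: project onto (budget, eid) → {(1170, 10), (1460, 36), (3170, 28), (4620, 27), (6220, 21), (6940, 24), (7980, 40)}
Set union of the two operands is {(1170, 10), (1200, 16), (140, 29), (1460, 36), (3170, 28), (4620, 27), (570, 11), (6220, 21), (6940, 24), (7980, 40), (890, 31)}.

{(1170, 10), (1200, 16), (140, 29), (1460, 36), (3170, 28), (4620, 27), (570, 11), (6220, 21), (6940, 24), (7980, 40), (890, 31)}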